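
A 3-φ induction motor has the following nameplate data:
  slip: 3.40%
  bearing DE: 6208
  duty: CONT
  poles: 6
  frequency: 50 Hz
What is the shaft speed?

966 rpm

n_s = 120f/p = 120×50/6 = 1000 rpm
n = n_s(1 − s) = 1000 × (1 − 0.034) = 966 rpm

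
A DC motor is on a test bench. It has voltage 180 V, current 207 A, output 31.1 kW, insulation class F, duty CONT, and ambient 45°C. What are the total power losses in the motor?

6.16 kW

P_in = V·I = 180×207 = 37260 W
P_out = 31100 W
Losses = P_in − P_out = 37260 − 31100 = 6160 W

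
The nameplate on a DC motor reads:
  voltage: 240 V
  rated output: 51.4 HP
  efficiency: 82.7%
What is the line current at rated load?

P_out = 51.4 × 746 = 38344 W
P_in = P_out / η = 38344 / 0.827 = 46365 W
I = P_in / V = 46365 / 240 = 193 A

193 A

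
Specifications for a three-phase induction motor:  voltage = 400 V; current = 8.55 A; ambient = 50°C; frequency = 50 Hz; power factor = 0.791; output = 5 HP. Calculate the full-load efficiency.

79.6 %

P_out = 5 × 746 = 3730 W
P_in = √3·V_L·I_L·cosφ = 1.732 × 400 × 8.55 × 0.791 = 4685 W
η = P_out / P_in = 3730 / 4685 = 0.796 = 79.6%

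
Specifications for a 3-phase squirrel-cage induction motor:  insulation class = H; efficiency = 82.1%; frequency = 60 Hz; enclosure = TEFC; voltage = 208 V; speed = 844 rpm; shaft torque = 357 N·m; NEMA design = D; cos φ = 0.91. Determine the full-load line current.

ω = 2π×844/60 = 88.38 rad/s; P_out = τω = 357 × 88.38 = 31552 W
P_in = P_out / η = 31552 / 0.821 = 38431 W
I_L = P_in / (√3·V_L·cosφ) = 38431 / (1.732 × 208 × 0.91) = 117 A

117 A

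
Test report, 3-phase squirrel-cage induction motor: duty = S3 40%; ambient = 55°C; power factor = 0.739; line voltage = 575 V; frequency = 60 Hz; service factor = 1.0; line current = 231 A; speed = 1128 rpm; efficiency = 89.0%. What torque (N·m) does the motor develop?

1280 N·m

P_in = √3·V·I·cosφ = 1.732 × 575 × 231 × 0.739 = 170009 W
P_out = η·P_in = 0.89 × 170009 = 151308 W
n = 1128 rpm
ω = 2π×1128/60 = 118.1 rad/s
τ = P_out/ω = 151308/118.1 = 1280 N·m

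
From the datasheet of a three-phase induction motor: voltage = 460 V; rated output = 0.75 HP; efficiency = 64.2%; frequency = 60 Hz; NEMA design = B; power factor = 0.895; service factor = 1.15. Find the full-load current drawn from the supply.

P_out = 0.75 × 746 = 560 W
P_in = P_out / η = 560 / 0.642 = 872 W
I_L = P_in / (√3·V_L·cosφ) = 872 / (1.732 × 460 × 0.895) = 1.22 A

1.22 A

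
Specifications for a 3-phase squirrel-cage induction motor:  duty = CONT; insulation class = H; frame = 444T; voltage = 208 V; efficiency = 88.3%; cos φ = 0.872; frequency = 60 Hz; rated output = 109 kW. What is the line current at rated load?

P_out = 109 kW = 109000 W
P_in = P_out / η = 109000 / 0.883 = 123443 W
I_L = P_in / (√3·V_L·cosφ) = 123443 / (1.732 × 208 × 0.872) = 393 A

393 A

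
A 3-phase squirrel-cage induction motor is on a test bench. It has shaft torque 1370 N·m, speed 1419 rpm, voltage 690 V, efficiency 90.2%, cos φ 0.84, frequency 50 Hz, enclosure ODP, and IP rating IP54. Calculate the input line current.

ω = 2π×1419/60 = 148.6 rad/s; P_out = τω = 1370 × 148.6 = 203582 W
P_in = P_out / η = 203582 / 0.902 = 225701 W
I_L = P_in / (√3·V_L·cosφ) = 225701 / (1.732 × 690 × 0.84) = 225 A

225 A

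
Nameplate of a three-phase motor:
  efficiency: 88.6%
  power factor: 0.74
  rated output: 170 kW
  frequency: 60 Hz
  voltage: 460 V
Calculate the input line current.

P_out = 170 kW = 170000 W
P_in = P_out / η = 170000 / 0.886 = 191874 W
I_L = P_in / (√3·V_L·cosφ) = 191874 / (1.732 × 460 × 0.74) = 325 A

325 A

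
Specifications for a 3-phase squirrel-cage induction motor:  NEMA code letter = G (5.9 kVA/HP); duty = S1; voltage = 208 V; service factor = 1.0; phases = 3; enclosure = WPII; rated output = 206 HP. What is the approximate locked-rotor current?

S_LR = 5.9 × 206 = 1215.4 kVA
I_LR = S_LR/(√3·V_L) = 1215400/(1.732×208) = 3370 A

3370 A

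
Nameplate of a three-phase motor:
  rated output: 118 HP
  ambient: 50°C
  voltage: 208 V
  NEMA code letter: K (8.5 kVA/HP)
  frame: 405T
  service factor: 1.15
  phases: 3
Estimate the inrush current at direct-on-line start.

2780 A

S_LR = 8.5 × 118 = 1003 kVA
I_LR = S_LR/(√3·V_L) = 1003000/(1.732×208) = 2780 A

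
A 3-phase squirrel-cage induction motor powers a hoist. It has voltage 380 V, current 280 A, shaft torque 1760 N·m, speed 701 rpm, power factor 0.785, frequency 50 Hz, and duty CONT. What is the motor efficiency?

89.3 %

ω = 2π × 701/60 = 73.41 rad/s; P_out = τω = 1760 × 73.41 = 129202 W
P_in = √3·V_L·I_L·cosφ = 1.732 × 380 × 280 × 0.785 = 144664 W
η = P_out / P_in = 129202 / 144664 = 0.893 = 89.3%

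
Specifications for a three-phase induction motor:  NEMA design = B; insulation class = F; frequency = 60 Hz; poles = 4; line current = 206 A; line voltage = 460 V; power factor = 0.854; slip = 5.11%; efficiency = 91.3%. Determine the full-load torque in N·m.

P_in = √3·V·I·cosφ = 1.732 × 460 × 206 × 0.854 = 140162 W
P_out = η·P_in = 0.913 × 140162 = 127968 W
n_s = 120×60/4 = 1800 rpm; n = 1800×(1−0.0511) = 1708 rpm
ω = 2π×1708/60 = 178.9 rad/s
τ = P_out/ω = 127968/178.9 = 715 N·m

715 N·m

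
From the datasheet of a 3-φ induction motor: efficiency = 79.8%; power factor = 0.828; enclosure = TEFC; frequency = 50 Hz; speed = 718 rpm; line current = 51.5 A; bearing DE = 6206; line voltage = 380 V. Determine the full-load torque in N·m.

298 N·m

P_in = √3·V·I·cosφ = 1.732 × 380 × 51.5 × 0.828 = 28065 W
P_out = η·P_in = 0.798 × 28065 = 22396 W
n = 718 rpm
ω = 2π×718/60 = 75.19 rad/s
τ = P_out/ω = 22396/75.19 = 298 N·m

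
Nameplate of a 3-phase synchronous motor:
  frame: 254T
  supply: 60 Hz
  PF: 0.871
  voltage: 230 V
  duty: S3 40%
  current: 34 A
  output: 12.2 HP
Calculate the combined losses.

2.7 kW

P_in = √3·V·I·cosφ = 1.732×230×34×0.871 = 11797 W
P_out = 12.2×746 = 9101 W
Losses = P_in − P_out = 11797 − 9101 = 2696 W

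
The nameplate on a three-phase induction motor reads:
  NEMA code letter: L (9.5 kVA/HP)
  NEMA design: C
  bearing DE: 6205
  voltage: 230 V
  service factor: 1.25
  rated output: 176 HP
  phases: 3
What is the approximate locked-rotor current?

4200 A

S_LR = 9.5 × 176 = 1672 kVA
I_LR = S_LR/(√3·V_L) = 1672000/(1.732×230) = 4200 A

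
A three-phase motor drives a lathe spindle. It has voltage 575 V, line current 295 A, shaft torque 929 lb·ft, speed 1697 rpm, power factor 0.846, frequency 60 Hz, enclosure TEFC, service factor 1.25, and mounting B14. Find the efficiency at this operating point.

90.1 %

τ = 929 lb·ft × 1.356 = 1260 N·m
ω = 2π × 1697/60 = 177.7 rad/s; P_out = τω = 1260 × 177.7 = 223902 W
P_in = √3·V_L·I_L·cosφ = 1.732 × 575 × 295 × 0.846 = 248547 W
η = P_out / P_in = 223902 / 248547 = 0.901 = 90.1%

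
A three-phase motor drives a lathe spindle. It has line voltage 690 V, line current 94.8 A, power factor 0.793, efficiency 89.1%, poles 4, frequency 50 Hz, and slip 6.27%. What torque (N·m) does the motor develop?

544 N·m

P_in = √3·V·I·cosφ = 1.732 × 690 × 94.8 × 0.793 = 89842 W
P_out = η·P_in = 0.891 × 89842 = 80049 W
n_s = 120×50/4 = 1500 rpm; n = 1500×(1−0.0627) = 1406 rpm
ω = 2π×1406/60 = 147.2 rad/s
τ = P_out/ω = 80049/147.2 = 544 N·m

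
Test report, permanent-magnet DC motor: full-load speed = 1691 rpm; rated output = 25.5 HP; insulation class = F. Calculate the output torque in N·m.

P_out = 25.5 × 746 = 19023 W
ω = 2π × 1691/60 = 177.1 rad/s
τ = P_out/ω = 19023/177.1 = 107 N·m

107 N·m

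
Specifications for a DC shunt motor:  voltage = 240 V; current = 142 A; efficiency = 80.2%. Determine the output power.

P_in = V·I = 240 × 142 = 34080 W
P_out = η·P_in = 0.802 × 34080 = 27332 W

27.3 kW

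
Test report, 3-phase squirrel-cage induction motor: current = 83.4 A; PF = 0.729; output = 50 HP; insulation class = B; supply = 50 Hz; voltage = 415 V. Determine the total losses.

6400 W

P_in = √3·V·I·cosφ = 1.732×415×83.4×0.729 = 43701 W
P_out = 50×746 = 37300 W
Losses = P_in − P_out = 43701 − 37300 = 6401 W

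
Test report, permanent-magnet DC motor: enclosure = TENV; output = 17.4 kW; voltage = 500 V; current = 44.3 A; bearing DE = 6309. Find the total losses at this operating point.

P_in = V·I = 500×44.3 = 22150 W
P_out = 17400 W
Losses = P_in − P_out = 22150 − 17400 = 4750 W

4750 W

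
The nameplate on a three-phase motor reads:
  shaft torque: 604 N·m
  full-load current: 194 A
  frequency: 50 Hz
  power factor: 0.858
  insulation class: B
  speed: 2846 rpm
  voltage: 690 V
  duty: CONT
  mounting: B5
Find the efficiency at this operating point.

90.5 %

ω = 2π × 2846/60 = 298 rad/s; P_out = τω = 604 × 298 = 179992 W
P_in = √3·V_L·I_L·cosφ = 1.732 × 690 × 194 × 0.858 = 198923 W
η = P_out / P_in = 179992 / 198923 = 0.905 = 90.5%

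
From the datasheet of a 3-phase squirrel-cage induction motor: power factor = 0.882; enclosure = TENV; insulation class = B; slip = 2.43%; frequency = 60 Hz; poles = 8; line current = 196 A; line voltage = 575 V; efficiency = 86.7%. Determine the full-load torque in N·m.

1620 N·m

P_in = √3·V·I·cosφ = 1.732 × 575 × 196 × 0.882 = 172163 W
P_out = η·P_in = 0.867 × 172163 = 149265 W
n_s = 120×60/8 = 900 rpm; n = 900×(1−0.0243) = 878 rpm
ω = 2π×878/60 = 91.94 rad/s
τ = P_out/ω = 149265/91.94 = 1620 N·m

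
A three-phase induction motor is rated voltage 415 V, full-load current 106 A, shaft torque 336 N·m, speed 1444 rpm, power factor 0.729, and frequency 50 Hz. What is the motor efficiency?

ω = 2π × 1444/60 = 151.2 rad/s; P_out = τω = 336 × 151.2 = 50803 W
P_in = √3·V_L·I_L·cosφ = 1.732 × 415 × 106 × 0.729 = 55543 W
η = P_out / P_in = 50803 / 55543 = 0.915 = 91.5%

91.5 %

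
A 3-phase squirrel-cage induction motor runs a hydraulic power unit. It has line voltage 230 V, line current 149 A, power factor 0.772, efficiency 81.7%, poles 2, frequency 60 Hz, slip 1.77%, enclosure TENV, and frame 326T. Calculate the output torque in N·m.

P_in = √3·V·I·cosφ = 1.732 × 230 × 149 × 0.772 = 45823 W
P_out = η·P_in = 0.817 × 45823 = 37437 W
n_s = 120×60/2 = 3600 rpm; n = 3600×(1−0.0177) = 3536 rpm
ω = 2π×3536/60 = 370.3 rad/s
τ = P_out/ω = 37437/370.3 = 101 N·m

101 N·m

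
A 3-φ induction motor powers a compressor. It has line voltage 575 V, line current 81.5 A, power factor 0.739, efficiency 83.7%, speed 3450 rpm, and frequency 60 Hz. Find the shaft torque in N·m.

P_in = √3·V·I·cosφ = 1.732 × 575 × 81.5 × 0.739 = 59982 W
P_out = η·P_in = 0.837 × 59982 = 50205 W
n = 3450 rpm
ω = 2π×3450/60 = 361.3 rad/s
τ = P_out/ω = 50205/361.3 = 139 N·m

139 N·m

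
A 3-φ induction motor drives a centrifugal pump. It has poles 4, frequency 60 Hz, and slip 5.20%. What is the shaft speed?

1706 rpm

n_s = 120f/p = 120×60/4 = 1800 rpm
n = n_s(1 − s) = 1800 × (1 − 0.052) = 1706 rpm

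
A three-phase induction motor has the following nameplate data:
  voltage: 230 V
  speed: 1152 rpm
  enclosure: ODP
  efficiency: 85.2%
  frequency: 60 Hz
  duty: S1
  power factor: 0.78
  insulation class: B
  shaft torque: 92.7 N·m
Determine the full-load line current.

ω = 2π×1152/60 = 120.6 rad/s; P_out = τω = 92.7 × 120.6 = 11180 W
P_in = P_out / η = 11180 / 0.852 = 13122 W
I_L = P_in / (√3·V_L·cosφ) = 13122 / (1.732 × 230 × 0.78) = 42.2 A

42.2 A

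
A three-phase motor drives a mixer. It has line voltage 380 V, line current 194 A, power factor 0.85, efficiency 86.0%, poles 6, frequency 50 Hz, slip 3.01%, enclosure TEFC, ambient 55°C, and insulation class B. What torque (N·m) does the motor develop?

919 N·m

P_in = √3·V·I·cosφ = 1.732 × 380 × 194 × 0.85 = 108531 W
P_out = η·P_in = 0.86 × 108531 = 93337 W
n_s = 120×50/6 = 1000 rpm; n = 1000×(1−0.0301) = 970 rpm
ω = 2π×970/60 = 101.6 rad/s
τ = P_out/ω = 93337/101.6 = 919 N·m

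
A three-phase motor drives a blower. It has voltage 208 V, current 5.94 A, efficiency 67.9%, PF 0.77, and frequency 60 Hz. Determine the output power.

1.12 kW

P_in = √3·V·I·cosφ = 1.732 × 208 × 5.94 × 0.77 = 1648 W
P_out = η·P_in = 0.679 × 1648 = 1119 W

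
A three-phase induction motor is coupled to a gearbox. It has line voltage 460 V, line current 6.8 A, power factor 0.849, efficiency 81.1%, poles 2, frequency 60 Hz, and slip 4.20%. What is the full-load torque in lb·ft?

P_in = √3·V·I·cosφ = 1.732 × 460 × 6.8 × 0.849 = 4600 W
P_out = η·P_in = 0.811 × 4600 = 3731 W
n_s = 120×60/2 = 3600 rpm; n = 3600×(1−0.042) = 3449 rpm
ω = 2π×3449/60 = 361.2 rad/s
τ = P_out/ω = 3731/361.2 = 10.33 N·m
In lb·ft: 10.33/1.356 = 7.62 lb·ft

7.62 lb·ft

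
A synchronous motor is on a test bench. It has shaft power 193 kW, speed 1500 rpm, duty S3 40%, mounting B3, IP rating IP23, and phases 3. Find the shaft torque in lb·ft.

ω = 2π × 1500/60 = 157.1 rad/s
τ = P/ω = 193000/157.1 = 1229 N·m
In lb·ft: 1229/1.356 = 906 lb·ft

906 lb·ft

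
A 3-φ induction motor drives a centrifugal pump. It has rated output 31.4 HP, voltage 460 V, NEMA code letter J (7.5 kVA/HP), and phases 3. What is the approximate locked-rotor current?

S_LR = 7.5 × 31.4 = 235.5 kVA
I_LR = S_LR/(√3·V_L) = 235500/(1.732×460) = 296 A

296 A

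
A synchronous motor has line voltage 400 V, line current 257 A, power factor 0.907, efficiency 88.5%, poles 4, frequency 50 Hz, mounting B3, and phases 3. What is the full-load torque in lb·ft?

671 lb·ft

P_in = √3·V·I·cosφ = 1.732 × 400 × 257 × 0.907 = 161491 W
P_out = η·P_in = 0.885 × 161491 = 142920 W
n = n_s = 120×50/4 = 1500 rpm (synchronous)
ω = 2π×1500/60 = 157.1 rad/s
τ = P_out/ω = 142920/157.1 = 909.7 N·m
In lb·ft: 909.7/1.356 = 671 lb·ft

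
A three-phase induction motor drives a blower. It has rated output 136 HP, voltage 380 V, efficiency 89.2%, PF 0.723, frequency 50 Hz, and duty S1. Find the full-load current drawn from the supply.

239 A

P_out = 136 × 746 = 101456 W
P_in = P_out / η = 101456 / 0.892 = 113740 W
I_L = P_in / (√3·V_L·cosφ) = 113740 / (1.732 × 380 × 0.723) = 239 A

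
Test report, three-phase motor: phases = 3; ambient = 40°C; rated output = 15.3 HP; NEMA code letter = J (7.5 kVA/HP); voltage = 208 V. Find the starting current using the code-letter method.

319 A

S_LR = 7.5 × 15.3 = 114.75 kVA
I_LR = S_LR/(√3·V_L) = 114750/(1.732×208) = 319 A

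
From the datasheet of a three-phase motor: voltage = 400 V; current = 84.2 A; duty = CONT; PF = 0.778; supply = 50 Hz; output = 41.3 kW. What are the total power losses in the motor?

P_in = √3·V·I·cosφ = 1.732×400×84.2×0.778 = 45384 W
P_out = 41300 W
Losses = P_in − P_out = 45384 − 41300 = 4084 W

4.08 kW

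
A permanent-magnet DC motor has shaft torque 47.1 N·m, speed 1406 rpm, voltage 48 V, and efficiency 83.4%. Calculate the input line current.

173 A

ω = 2π×1406/60 = 147.2 rad/s; P_out = τω = 47.1 × 147.2 = 6933 W
P_in = P_out / η = 6933 / 0.834 = 8313 W
I = P_in / V = 8313 / 48 = 173 A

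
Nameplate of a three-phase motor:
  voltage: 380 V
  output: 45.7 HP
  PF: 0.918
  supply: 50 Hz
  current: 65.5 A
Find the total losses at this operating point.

P_in = √3·V·I·cosφ = 1.732×380×65.5×0.918 = 39575 W
P_out = 45.7×746 = 34092 W
Losses = P_in − P_out = 39575 − 34092 = 5483 W

5.48 kW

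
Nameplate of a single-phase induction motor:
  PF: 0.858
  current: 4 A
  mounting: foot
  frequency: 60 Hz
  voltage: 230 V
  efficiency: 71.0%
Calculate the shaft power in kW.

P_in = V·I·cosφ = 230 × 4 × 0.858 = 789 W
P_out = η·P_in = 0.71 × 789 = 560 W

0.56 kW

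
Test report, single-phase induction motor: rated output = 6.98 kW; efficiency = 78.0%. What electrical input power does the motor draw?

8.95 kW

P_out = 6980 W
P_in = P_out/η = 6980/0.78 = 8949 W = 8.95 kW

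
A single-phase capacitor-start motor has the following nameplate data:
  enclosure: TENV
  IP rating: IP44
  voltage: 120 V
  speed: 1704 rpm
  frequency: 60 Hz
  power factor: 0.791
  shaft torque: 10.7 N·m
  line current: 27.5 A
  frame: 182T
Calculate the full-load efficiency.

ω = 2π × 1704/60 = 178.4 rad/s; P_out = τω = 10.7 × 178.4 = 1909 W
P_in = V·I·cosφ = 120 × 27.5 × 0.791 = 2610 W
η = P_out / P_in = 1909 / 2610 = 0.731 = 73.1%

73.1 %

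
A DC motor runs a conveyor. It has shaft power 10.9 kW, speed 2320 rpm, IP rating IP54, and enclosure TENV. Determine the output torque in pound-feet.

33.1 lb·ft

ω = 2π × 2320/60 = 242.9 rad/s
τ = P/ω = 10900/242.9 = 44.87 N·m
In lb·ft: 44.87/1.356 = 33.1 lb·ft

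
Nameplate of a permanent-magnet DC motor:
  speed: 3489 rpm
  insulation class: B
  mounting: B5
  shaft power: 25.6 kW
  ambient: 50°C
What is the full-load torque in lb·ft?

ω = 2π × 3489/60 = 365.4 rad/s
τ = P/ω = 25600/365.4 = 70.06 N·m
In lb·ft: 70.06/1.356 = 51.7 lb·ft

51.7 lb·ft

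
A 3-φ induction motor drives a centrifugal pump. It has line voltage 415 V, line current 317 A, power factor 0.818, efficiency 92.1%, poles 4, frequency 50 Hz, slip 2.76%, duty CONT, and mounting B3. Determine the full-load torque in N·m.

P_in = √3·V·I·cosφ = 1.732 × 415 × 317 × 0.818 = 186384 W
P_out = η·P_in = 0.921 × 186384 = 171660 W
n_s = 120×50/4 = 1500 rpm; n = 1500×(1−0.0276) = 1459 rpm
ω = 2π×1459/60 = 152.8 rad/s
τ = P_out/ω = 171660/152.8 = 1120 N·m

1120 N·m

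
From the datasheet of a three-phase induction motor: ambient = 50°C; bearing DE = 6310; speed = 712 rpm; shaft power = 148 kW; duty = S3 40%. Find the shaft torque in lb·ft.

ω = 2π × 712/60 = 74.56 rad/s
τ = P/ω = 148000/74.56 = 1985 N·m
In lb·ft: 1985/1.356 = 1460 lb·ft

1460 lb·ft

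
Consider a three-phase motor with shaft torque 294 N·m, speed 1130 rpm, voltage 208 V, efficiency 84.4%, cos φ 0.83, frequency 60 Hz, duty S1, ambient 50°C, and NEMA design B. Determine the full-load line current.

138 A

ω = 2π×1130/60 = 118.3 rad/s; P_out = τω = 294 × 118.3 = 34780 W
P_in = P_out / η = 34780 / 0.844 = 41209 W
I_L = P_in / (√3·V_L·cosφ) = 41209 / (1.732 × 208 × 0.83) = 138 A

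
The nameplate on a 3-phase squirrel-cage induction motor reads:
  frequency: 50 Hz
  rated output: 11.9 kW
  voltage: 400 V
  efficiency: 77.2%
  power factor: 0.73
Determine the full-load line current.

P_out = 11.9 kW = 11900 W
P_in = P_out / η = 11900 / 0.772 = 15415 W
I_L = P_in / (√3·V_L·cosφ) = 15415 / (1.732 × 400 × 0.73) = 30.5 A

30.5 A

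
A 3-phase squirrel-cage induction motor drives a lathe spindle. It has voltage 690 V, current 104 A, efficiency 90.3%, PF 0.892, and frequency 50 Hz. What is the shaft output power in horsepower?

P_in = √3·V·I·cosφ = 1.732 × 690 × 104 × 0.892 = 110865 W
P_out = η·P_in = 0.903 × 110865 = 100111 W
= 100111/746 = 134 HP

134 HP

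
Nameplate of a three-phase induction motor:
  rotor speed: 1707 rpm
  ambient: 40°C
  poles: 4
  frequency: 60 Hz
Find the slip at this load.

5.2 %

n_s = 120f/p = 120×60/4 = 1800 rpm
s = (n_s − n)/n_s = (1800 − 1707)/1800 = 0.0517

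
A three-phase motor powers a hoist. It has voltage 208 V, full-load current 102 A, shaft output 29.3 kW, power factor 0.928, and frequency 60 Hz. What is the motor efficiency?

P_out = 29.3 kW = 29300 W
P_in = √3·V_L·I_L·cosφ = 1.732 × 208 × 102 × 0.928 = 34100 W
η = P_out / P_in = 29300 / 34100 = 0.859 = 85.9%

85.9 %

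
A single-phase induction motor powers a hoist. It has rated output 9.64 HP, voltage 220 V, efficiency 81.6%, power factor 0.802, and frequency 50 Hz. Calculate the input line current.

P_out = 9.64 × 746 = 7191 W
P_in = P_out / η = 7191 / 0.816 = 8813 W
I = P_in / (V·cosφ) = 8813 / (220 × 0.802) = 49.9 A

49.9 A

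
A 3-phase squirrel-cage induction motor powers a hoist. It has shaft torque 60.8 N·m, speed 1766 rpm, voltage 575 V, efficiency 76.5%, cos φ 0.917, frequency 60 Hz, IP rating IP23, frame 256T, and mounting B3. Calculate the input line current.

ω = 2π×1766/60 = 184.9 rad/s; P_out = τω = 60.8 × 184.9 = 11242 W
P_in = P_out / η = 11242 / 0.765 = 14695 W
I_L = P_in / (√3·V_L·cosφ) = 14695 / (1.732 × 575 × 0.917) = 16.1 A

16.1 A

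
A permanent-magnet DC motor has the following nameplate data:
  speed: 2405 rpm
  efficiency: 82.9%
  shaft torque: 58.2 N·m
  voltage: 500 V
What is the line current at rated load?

ω = 2π×2405/60 = 251.9 rad/s; P_out = τω = 58.2 × 251.9 = 14661 W
P_in = P_out / η = 14661 / 0.829 = 17685 W
I = P_in / V = 17685 / 500 = 35.4 A

35.4 A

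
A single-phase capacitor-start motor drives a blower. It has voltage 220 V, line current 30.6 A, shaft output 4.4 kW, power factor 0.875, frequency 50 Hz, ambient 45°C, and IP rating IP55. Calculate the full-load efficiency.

P_out = 4.4 kW = 4400 W
P_in = V·I·cosφ = 220 × 30.6 × 0.875 = 5891 W
η = P_out / P_in = 4400 / 5891 = 0.747 = 74.7%

74.7 %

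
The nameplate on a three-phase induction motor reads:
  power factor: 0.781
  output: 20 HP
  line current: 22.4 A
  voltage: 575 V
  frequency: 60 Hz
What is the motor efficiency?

P_out = 20 × 746 = 14920 W
P_in = √3·V_L·I_L·cosφ = 1.732 × 575 × 22.4 × 0.781 = 17423 W
η = P_out / P_in = 14920 / 17423 = 0.856 = 85.6%

85.6 %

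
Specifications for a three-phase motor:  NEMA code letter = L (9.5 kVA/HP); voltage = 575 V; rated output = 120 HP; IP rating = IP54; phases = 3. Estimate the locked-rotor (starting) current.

S_LR = 9.5 × 120 = 1140 kVA
I_LR = S_LR/(√3·V_L) = 1140000/(1.732×575) = 1140 A

1140 A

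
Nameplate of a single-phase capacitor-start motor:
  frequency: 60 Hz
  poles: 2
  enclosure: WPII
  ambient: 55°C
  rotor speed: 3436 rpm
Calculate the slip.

4.6 %

n_s = 120f/p = 120×60/2 = 3600 rpm
s = (n_s − n)/n_s = (3600 − 3436)/3600 = 0.0456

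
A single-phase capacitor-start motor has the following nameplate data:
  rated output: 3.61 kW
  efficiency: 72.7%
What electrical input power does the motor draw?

4.97 kW

P_out = 3610 W
P_in = P_out/η = 3610/0.727 = 4966 W = 4.97 kW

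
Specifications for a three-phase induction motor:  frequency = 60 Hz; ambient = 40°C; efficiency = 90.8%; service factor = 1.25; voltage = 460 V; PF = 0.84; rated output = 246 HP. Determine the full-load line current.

P_out = 246 × 746 = 183516 W
P_in = P_out / η = 183516 / 0.908 = 202110 W
I_L = P_in / (√3·V_L·cosφ) = 202110 / (1.732 × 460 × 0.84) = 302 A

302 A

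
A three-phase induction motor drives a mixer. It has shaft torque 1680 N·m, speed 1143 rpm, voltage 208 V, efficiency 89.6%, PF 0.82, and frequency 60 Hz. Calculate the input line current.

ω = 2π×1143/60 = 119.7 rad/s; P_out = τω = 1680 × 119.7 = 201096 W
P_in = P_out / η = 201096 / 0.896 = 224438 W
I_L = P_in / (√3·V_L·cosφ) = 224438 / (1.732 × 208 × 0.82) = 760 A

760 A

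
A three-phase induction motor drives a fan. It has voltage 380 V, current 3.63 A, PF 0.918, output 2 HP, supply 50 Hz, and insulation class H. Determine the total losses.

P_in = √3·V·I·cosφ = 1.732×380×3.63×0.918 = 2193 W
P_out = 2×746 = 1492 W
Losses = P_in − P_out = 2193 − 1492 = 701 W

701 W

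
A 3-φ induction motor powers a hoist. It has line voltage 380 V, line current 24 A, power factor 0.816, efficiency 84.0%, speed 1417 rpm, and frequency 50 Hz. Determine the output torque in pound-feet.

53.8 lb·ft

P_in = √3·V·I·cosφ = 1.732 × 380 × 24 × 0.816 = 12889 W
P_out = η·P_in = 0.84 × 12889 = 10827 W
n = 1417 rpm
ω = 2π×1417/60 = 148.4 rad/s
τ = P_out/ω = 10827/148.4 = 72.96 N·m
In lb·ft: 72.96/1.356 = 53.8 lb·ft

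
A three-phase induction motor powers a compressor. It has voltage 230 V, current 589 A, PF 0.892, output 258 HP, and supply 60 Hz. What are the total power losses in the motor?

16800 W

P_in = √3·V·I·cosφ = 1.732×230×589×0.892 = 209294 W
P_out = 258×746 = 192468 W
Losses = P_in − P_out = 209294 − 192468 = 16826 W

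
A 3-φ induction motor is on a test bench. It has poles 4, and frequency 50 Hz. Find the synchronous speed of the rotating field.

n_s = 120f/p = 120×50/4 = 1500 rpm

1500 rpm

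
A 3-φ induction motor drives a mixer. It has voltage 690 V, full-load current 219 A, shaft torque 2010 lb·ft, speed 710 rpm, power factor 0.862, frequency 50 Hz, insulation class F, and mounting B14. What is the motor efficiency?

89.8 %

τ = 2010 lb·ft × 1.356 = 2726 N·m
ω = 2π × 710/60 = 74.35 rad/s; P_out = τω = 2726 × 74.35 = 202678 W
P_in = √3·V_L·I_L·cosφ = 1.732 × 690 × 219 × 0.862 = 225605 W
η = P_out / P_in = 202678 / 225605 = 0.898 = 89.8%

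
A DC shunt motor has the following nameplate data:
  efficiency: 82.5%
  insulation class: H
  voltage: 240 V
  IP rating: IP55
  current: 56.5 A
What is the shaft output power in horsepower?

15 HP

P_in = V·I = 240 × 56.5 = 13560 W
P_out = η·P_in = 0.825 × 13560 = 11187 W
= 11187/746 = 15 HP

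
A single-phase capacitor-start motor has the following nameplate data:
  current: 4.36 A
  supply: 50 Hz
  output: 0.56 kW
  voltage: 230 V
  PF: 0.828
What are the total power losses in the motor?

270 W

P_in = V·I·cosφ = 230×4.36×0.828 = 830 W
P_out = 560 W
Losses = P_in − P_out = 830 − 560 = 270 W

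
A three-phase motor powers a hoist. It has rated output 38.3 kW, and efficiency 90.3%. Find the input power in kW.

42.4 kW

P_out = 38300 W
P_in = P_out/η = 38300/0.903 = 42414 W = 42.4 kW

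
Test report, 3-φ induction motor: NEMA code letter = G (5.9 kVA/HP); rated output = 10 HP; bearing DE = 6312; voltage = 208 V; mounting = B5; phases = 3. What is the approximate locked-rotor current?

164 A

S_LR = 5.9 × 10 = 59 kVA
I_LR = S_LR/(√3·V_L) = 59000/(1.732×208) = 164 A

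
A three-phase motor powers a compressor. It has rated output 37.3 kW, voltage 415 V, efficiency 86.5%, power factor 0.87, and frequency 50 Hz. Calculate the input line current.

P_out = 37.3 kW = 37300 W
P_in = P_out / η = 37300 / 0.865 = 43121 W
I_L = P_in / (√3·V_L·cosφ) = 43121 / (1.732 × 415 × 0.87) = 69 A

69 A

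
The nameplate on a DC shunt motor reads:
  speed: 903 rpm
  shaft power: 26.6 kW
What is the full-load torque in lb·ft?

ω = 2π × 903/60 = 94.56 rad/s
τ = P/ω = 26600/94.56 = 281.3 N·m
In lb·ft: 281.3/1.356 = 207 lb·ft

207 lb·ft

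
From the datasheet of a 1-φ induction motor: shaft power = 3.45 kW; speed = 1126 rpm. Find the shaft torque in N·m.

29.3 N·m

ω = 2π × 1126/60 = 117.9 rad/s
τ = P/ω = 3450/117.9 = 29.3 N·m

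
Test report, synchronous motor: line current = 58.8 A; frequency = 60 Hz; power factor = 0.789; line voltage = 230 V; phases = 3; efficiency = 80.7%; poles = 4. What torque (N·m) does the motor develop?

P_in = √3·V·I·cosφ = 1.732 × 230 × 58.8 × 0.789 = 18481 W
P_out = η·P_in = 0.807 × 18481 = 14914 W
n = n_s = 120×60/4 = 1800 rpm (synchronous)
ω = 2π×1800/60 = 188.5 rad/s
τ = P_out/ω = 14914/188.5 = 79.1 N·m

79.1 N·m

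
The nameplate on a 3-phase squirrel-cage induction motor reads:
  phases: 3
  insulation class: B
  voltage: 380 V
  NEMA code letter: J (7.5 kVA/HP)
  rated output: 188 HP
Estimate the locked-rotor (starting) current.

S_LR = 7.5 × 188 = 1410 kVA
I_LR = S_LR/(√3·V_L) = 1410000/(1.732×380) = 2140 A

2140 A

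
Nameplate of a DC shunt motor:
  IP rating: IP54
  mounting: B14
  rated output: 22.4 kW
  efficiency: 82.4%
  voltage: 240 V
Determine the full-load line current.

P_out = 22.4 kW = 22400 W
P_in = P_out / η = 22400 / 0.824 = 27184 W
I = P_in / V = 27184 / 240 = 113 A

113 A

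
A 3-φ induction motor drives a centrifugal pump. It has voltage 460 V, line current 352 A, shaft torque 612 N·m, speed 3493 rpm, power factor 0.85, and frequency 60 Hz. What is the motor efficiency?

ω = 2π × 3493/60 = 365.8 rad/s; P_out = τω = 612 × 365.8 = 223870 W
P_in = √3·V_L·I_L·cosφ = 1.732 × 460 × 352 × 0.85 = 238379 W
η = P_out / P_in = 223870 / 238379 = 0.939 = 93.9%

93.9 %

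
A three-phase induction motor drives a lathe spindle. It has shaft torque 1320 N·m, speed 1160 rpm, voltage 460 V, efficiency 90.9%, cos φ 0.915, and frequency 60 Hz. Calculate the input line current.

ω = 2π×1160/60 = 121.5 rad/s; P_out = τω = 1320 × 121.5 = 160380 W
P_in = P_out / η = 160380 / 0.909 = 176436 W
I_L = P_in / (√3·V_L·cosφ) = 176436 / (1.732 × 460 × 0.915) = 242 A

242 A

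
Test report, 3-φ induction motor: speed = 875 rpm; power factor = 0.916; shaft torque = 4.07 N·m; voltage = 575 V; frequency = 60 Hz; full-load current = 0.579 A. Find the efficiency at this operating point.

ω = 2π × 875/60 = 91.63 rad/s; P_out = τω = 4.07 × 91.63 = 373 W
P_in = √3·V_L·I_L·cosφ = 1.732 × 575 × 0.579 × 0.916 = 528 W
η = P_out / P_in = 373 / 528 = 0.706 = 70.6%

70.6 %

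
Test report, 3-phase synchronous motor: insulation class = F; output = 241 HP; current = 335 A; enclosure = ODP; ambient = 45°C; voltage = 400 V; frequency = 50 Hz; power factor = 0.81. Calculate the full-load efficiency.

P_out = 241 × 746 = 179786 W
P_in = √3·V_L·I_L·cosφ = 1.732 × 400 × 335 × 0.81 = 187991 W
η = P_out / P_in = 179786 / 187991 = 0.956 = 95.6%

95.6 %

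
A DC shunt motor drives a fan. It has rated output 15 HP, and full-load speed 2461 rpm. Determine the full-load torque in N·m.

P_out = 15 × 746 = 11190 W
ω = 2π × 2461/60 = 257.7 rad/s
τ = P_out/ω = 11190/257.7 = 43.4 N·m

43.4 N·m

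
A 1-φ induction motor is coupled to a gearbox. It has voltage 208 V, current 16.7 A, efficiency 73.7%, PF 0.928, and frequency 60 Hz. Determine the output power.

P_in = V·I·cosφ = 208 × 16.7 × 0.928 = 3224 W
P_out = η·P_in = 0.737 × 3224 = 2376 W

2.38 kW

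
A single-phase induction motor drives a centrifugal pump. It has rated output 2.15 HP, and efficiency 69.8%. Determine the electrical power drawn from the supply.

P_out = 2.15 × 746 = 1604 W
P_in = P_out/η = 1604/0.698 = 2298 W = 2.3 kW

2.3 kW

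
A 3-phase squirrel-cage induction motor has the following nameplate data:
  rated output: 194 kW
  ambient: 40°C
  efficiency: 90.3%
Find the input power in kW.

215 kW

P_out = 194000 W
P_in = P_out/η = 194000/0.903 = 214839 W = 215 kW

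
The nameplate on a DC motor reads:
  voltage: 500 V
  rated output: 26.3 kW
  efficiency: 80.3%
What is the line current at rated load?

65.5 A

P_out = 26.3 kW = 26300 W
P_in = P_out / η = 26300 / 0.803 = 32752 W
I = P_in / V = 32752 / 500 = 65.5 A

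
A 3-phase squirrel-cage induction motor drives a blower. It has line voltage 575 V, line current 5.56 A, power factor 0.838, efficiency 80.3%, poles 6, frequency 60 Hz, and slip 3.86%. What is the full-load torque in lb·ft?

22.7 lb·ft

P_in = √3·V·I·cosφ = 1.732 × 575 × 5.56 × 0.838 = 4640 W
P_out = η·P_in = 0.803 × 4640 = 3726 W
n_s = 120×60/6 = 1200 rpm; n = 1200×(1−0.0386) = 1154 rpm
ω = 2π×1154/60 = 120.8 rad/s
τ = P_out/ω = 3726/120.8 = 30.84 N·m
In lb·ft: 30.84/1.356 = 22.7 lb·ft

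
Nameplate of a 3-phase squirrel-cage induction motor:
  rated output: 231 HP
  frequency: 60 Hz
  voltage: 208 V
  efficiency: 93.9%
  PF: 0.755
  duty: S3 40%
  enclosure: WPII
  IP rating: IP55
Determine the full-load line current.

675 A

P_out = 231 × 746 = 172326 W
P_in = P_out / η = 172326 / 0.939 = 183521 W
I_L = P_in / (√3·V_L·cosφ) = 183521 / (1.732 × 208 × 0.755) = 675 A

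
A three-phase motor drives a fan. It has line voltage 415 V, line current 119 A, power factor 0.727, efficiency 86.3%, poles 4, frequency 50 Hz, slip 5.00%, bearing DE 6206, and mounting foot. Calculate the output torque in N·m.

360 N·m

P_in = √3·V·I·cosφ = 1.732 × 415 × 119 × 0.727 = 62184 W
P_out = η·P_in = 0.863 × 62184 = 53665 W
n_s = 120×50/4 = 1500 rpm; n = 1500×(1−0.05) = 1425 rpm
ω = 2π×1425/60 = 149.2 rad/s
τ = P_out/ω = 53665/149.2 = 360 N·m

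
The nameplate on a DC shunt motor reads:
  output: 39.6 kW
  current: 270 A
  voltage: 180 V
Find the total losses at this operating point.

9000 W

P_in = V·I = 180×270 = 48600 W
P_out = 39600 W
Losses = P_in − P_out = 48600 − 39600 = 9000 W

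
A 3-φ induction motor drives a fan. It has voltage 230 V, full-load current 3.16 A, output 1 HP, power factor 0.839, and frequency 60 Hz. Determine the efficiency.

P_out = 1 × 746 = 746 W
P_in = √3·V_L·I_L·cosφ = 1.732 × 230 × 3.16 × 0.839 = 1056 W
η = P_out / P_in = 746 / 1056 = 0.706 = 70.6%

70.6 %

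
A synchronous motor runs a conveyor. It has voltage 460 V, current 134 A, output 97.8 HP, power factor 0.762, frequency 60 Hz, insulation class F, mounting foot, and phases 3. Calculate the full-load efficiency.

P_out = 97.8 × 746 = 72959 W
P_in = √3·V_L·I_L·cosφ = 1.732 × 460 × 134 × 0.762 = 81351 W
η = P_out / P_in = 72959 / 81351 = 0.897 = 89.7%

89.7 %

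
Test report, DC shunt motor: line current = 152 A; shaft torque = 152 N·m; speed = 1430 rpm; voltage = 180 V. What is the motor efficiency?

ω = 2π × 1430/60 = 149.7 rad/s; P_out = τω = 152 × 149.7 = 22754 W
P_in = V·I = 180 × 152 = 27360 W
η = P_out / P_in = 22754 / 27360 = 0.832 = 83.2%

83.2 %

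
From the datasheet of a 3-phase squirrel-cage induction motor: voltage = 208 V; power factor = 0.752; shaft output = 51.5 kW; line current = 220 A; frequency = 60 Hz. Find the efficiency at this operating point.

P_out = 51.5 kW = 51500 W
P_in = √3·V_L·I_L·cosφ = 1.732 × 208 × 220 × 0.752 = 59601 W
η = P_out / P_in = 51500 / 59601 = 0.864 = 86.4%

86.4 %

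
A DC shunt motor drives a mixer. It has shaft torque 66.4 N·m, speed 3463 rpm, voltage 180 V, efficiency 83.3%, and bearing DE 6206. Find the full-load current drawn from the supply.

ω = 2π×3463/60 = 362.6 rad/s; P_out = τω = 66.4 × 362.6 = 24077 W
P_in = P_out / η = 24077 / 0.833 = 28904 W
I = P_in / V = 28904 / 180 = 161 A

161 A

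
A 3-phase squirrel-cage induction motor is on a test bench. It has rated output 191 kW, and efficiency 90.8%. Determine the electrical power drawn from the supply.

P_out = 191000 W
P_in = P_out/η = 191000/0.908 = 210352 W = 210 kW

210 kW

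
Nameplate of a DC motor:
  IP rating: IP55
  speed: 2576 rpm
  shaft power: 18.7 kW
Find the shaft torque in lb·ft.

51.1 lb·ft

ω = 2π × 2576/60 = 269.8 rad/s
τ = P/ω = 18700/269.8 = 69.31 N·m
In lb·ft: 69.31/1.356 = 51.1 lb·ft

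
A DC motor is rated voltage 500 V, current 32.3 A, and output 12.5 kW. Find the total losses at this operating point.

P_in = V·I = 500×32.3 = 16150 W
P_out = 12500 W
Losses = P_in − P_out = 16150 − 12500 = 3650 W

3650 W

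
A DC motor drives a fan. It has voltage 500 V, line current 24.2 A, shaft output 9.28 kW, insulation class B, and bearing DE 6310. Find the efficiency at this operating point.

P_out = 9.28 kW = 9280 W
P_in = V·I = 500 × 24.2 = 12100 W
η = P_out / P_in = 9280 / 12100 = 0.767 = 76.7%

76.7 %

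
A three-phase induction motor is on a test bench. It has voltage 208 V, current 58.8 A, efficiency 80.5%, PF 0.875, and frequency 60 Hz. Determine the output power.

14.9 kW

P_in = √3·V·I·cosφ = 1.732 × 208 × 58.8 × 0.875 = 18535 W
P_out = η·P_in = 0.805 × 18535 = 14921 W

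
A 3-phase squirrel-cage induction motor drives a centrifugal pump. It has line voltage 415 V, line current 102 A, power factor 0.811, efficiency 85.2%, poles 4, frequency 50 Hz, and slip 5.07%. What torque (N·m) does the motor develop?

340 N·m

P_in = √3·V·I·cosφ = 1.732 × 415 × 102 × 0.811 = 59459 W
P_out = η·P_in = 0.852 × 59459 = 50659 W
n_s = 120×50/4 = 1500 rpm; n = 1500×(1−0.0507) = 1424 rpm
ω = 2π×1424/60 = 149.1 rad/s
τ = P_out/ω = 50659/149.1 = 340 N·m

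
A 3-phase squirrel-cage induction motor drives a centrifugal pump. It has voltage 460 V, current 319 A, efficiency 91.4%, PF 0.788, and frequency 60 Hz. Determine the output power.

183 kW

P_in = √3·V·I·cosφ = 1.732 × 460 × 319 × 0.788 = 200273 W
P_out = η·P_in = 0.914 × 200273 = 183050 W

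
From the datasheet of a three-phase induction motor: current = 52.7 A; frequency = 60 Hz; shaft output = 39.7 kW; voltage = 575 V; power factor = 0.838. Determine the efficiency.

90.3 %

P_out = 39.7 kW = 39700 W
P_in = √3·V_L·I_L·cosφ = 1.732 × 575 × 52.7 × 0.838 = 43982 W
η = P_out / P_in = 39700 / 43982 = 0.903 = 90.3%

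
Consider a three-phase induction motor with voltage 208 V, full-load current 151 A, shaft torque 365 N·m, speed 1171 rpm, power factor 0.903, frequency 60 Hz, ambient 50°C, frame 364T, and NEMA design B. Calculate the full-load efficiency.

91.1 %

ω = 2π × 1171/60 = 122.6 rad/s; P_out = τω = 365 × 122.6 = 44749 W
P_in = √3·V_L·I_L·cosφ = 1.732 × 208 × 151 × 0.903 = 49122 W
η = P_out / P_in = 44749 / 49122 = 0.911 = 91.1%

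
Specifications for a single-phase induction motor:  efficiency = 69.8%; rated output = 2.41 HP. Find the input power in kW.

2.58 kW

P_out = 2.41 × 746 = 1798 W
P_in = P_out/η = 1798/0.698 = 2576 W = 2.58 kW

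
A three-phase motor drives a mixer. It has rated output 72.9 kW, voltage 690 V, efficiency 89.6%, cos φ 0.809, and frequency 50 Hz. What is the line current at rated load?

P_out = 72.9 kW = 72900 W
P_in = P_out / η = 72900 / 0.896 = 81362 W
I_L = P_in / (√3·V_L·cosφ) = 81362 / (1.732 × 690 × 0.809) = 84.2 A

84.2 A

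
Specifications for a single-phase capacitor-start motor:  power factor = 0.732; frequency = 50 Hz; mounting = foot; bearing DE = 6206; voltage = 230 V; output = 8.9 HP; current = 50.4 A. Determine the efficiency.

P_out = 8.9 × 746 = 6639 W
P_in = V·I·cosφ = 230 × 50.4 × 0.732 = 8485 W
η = P_out / P_in = 6639 / 8485 = 0.782 = 78.2%

78.2 %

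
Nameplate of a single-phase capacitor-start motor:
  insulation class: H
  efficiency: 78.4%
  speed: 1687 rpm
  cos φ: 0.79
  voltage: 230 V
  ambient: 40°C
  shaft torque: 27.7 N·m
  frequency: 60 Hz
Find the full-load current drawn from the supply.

34.4 A

ω = 2π×1687/60 = 176.7 rad/s; P_out = τω = 27.7 × 176.7 = 4895 W
P_in = P_out / η = 4895 / 0.784 = 6244 W
I = P_in / (V·cosφ) = 6244 / (230 × 0.79) = 34.4 A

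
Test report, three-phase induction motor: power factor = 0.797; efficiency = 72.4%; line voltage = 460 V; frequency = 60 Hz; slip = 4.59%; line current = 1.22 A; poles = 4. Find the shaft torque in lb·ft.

2.3 lb·ft

P_in = √3·V·I·cosφ = 1.732 × 460 × 1.22 × 0.797 = 775 W
P_out = η·P_in = 0.724 × 775 = 561 W
n_s = 120×60/4 = 1800 rpm; n = 1800×(1−0.0459) = 1717 rpm
ω = 2π×1717/60 = 179.8 rad/s
τ = P_out/ω = 561/179.8 = 3.12 N·m
In lb·ft: 3.12/1.356 = 2.3 lb·ft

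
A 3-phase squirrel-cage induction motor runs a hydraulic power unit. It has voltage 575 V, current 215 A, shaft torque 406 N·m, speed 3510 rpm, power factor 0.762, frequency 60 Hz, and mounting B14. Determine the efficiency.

91.5 %

ω = 2π × 3510/60 = 367.6 rad/s; P_out = τω = 406 × 367.6 = 149246 W
P_in = √3·V_L·I_L·cosφ = 1.732 × 575 × 215 × 0.762 = 163158 W
η = P_out / P_in = 149246 / 163158 = 0.915 = 91.5%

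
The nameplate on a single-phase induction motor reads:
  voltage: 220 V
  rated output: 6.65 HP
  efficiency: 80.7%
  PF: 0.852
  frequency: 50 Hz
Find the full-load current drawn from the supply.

P_out = 6.65 × 746 = 4961 W
P_in = P_out / η = 4961 / 0.807 = 6147 W
I = P_in / (V·cosφ) = 6147 / (220 × 0.852) = 32.8 A

32.8 A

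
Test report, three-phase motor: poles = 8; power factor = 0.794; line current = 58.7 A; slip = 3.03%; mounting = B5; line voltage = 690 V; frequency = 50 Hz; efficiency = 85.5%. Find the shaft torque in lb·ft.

461 lb·ft

P_in = √3·V·I·cosφ = 1.732 × 690 × 58.7 × 0.794 = 55700 W
P_out = η·P_in = 0.855 × 55700 = 47624 W
n_s = 120×50/8 = 750 rpm; n = 750×(1−0.0303) = 727 rpm
ω = 2π×727/60 = 76.13 rad/s
τ = P_out/ω = 47624/76.13 = 625.6 N·m
In lb·ft: 625.6/1.356 = 461 lb·ft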